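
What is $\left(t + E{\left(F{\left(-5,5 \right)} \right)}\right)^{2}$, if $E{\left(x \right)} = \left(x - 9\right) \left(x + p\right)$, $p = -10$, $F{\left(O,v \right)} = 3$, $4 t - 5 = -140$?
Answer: $\frac{1089}{16} \approx 68.063$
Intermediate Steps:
$t = - \frac{135}{4}$ ($t = \frac{5}{4} + \frac{1}{4} \left(-140\right) = \frac{5}{4} - 35 = - \frac{135}{4} \approx -33.75$)
$E{\left(x \right)} = \left(-10 + x\right) \left(-9 + x\right)$ ($E{\left(x \right)} = \left(x - 9\right) \left(x - 10\right) = \left(-9 + x\right) \left(-10 + x\right) = \left(-10 + x\right) \left(-9 + x\right)$)
$\left(t + E{\left(F{\left(-5,5 \right)} \right)}\right)^{2} = \left(- \frac{135}{4} + \left(90 + 3^{2} - 57\right)\right)^{2} = \left(- \frac{135}{4} + \left(90 + 9 - 57\right)\right)^{2} = \left(- \frac{135}{4} + 42\right)^{2} = \left(\frac{33}{4}\right)^{2} = \frac{1089}{16}$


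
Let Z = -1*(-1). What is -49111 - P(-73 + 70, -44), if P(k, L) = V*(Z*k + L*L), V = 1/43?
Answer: -2113706/43 ≈ -49156.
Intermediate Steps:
Z = 1
V = 1/43 ≈ 0.023256
P(k, L) = k/43 + L²/43 (P(k, L) = (1*k + L*L)/43 = (k + L²)/43 = k/43 + L²/43)
-49111 - P(-73 + 70, -44) = -49111 - ((-73 + 70)/43 + (1/43)*(-44)²) = -49111 - ((1/43)*(-3) + (1/43)*1936) = -49111 - (-3/43 + 1936/43) = -49111 - 1*1933/43 = -49111 - 1933/43 = -2113706/43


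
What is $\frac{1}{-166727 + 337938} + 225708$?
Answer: $\frac{38643692389}{171211} \approx 2.2571 \cdot 10^{5}$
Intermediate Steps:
$\frac{1}{-166727 + 337938} + 225708 = \frac{1}{171211} + 225708 = \frac{38643692389}{171211}$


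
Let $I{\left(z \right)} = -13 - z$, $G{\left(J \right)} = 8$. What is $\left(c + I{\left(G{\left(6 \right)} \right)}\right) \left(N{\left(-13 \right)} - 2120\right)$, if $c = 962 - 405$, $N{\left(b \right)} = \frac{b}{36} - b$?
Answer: $- \frac{10165910}{9} \approx -1.1295 \cdot 10^{6}$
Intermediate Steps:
$N{\left(b \right)} = - \frac{35 b}{36}$ ($N{\left(b \right)} = b \frac{1}{36} - b = \frac{b}{36} - b = - \frac{35 b}{36}$)
$c = 557$ ($c = 962 - 405 = 557$)
$\left(c + I{\left(G{\left(6 \right)} \right)}\right) \left(N{\left(-13 \right)} - 2120\right) = \left(557 - 21\right) \left(\left(- \frac{35}{36}\right) \left(-13\right) - 2120\right) = \left(557 - 21\right) \left(\frac{455}{36} - 2120\right) = \left(557 - 21\right) \left(- \frac{75865}{36}\right) = 536 \left(- \frac{75865}{36}\right) = - \frac{10165910}{9}$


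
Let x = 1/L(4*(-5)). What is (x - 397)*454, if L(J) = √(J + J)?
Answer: -180238 - 227*I*√10/10 ≈ -1.8024e+5 - 71.784*I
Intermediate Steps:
L(J) = √2*√J (L(J) = √(2*J) = √2*√J)
x = -I*√10/20 (x = 1/(√2*√(4*(-5))) = 1/(√2*√(-20)) = 1/(√2*(2*I*√5)) = 1/(2*I*√10) = -I*√10/20 ≈ -0.15811*I)
(x - 397)*454 = (-I*√10/20 - 397)*454 = (-397 - I*√10/20)*454 = -180238 - 227*I*√10/10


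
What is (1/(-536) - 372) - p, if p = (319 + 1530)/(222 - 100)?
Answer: -12658505/32696 ≈ -387.16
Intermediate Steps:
p = 1849/122 ≈ 15.156
(1/(-536) - 372) - p = (1/(-536) - 372) - 1*1849/122 = (-1/536 - 372) - 1849/122 = -199393/536 - 1849/122 = -12658505/32696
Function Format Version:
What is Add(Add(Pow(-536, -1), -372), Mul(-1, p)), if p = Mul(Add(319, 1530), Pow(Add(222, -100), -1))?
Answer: Rational(-12658505, 32696) ≈ -387.16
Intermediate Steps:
p = Rational(1849, 122) (p = Mul(1849, Pow(122, -1)) = Mul(1849, Rational(1, 122)) = Rational(1849, 122) ≈ 15.156)
Add(Add(Pow(-536, -1), -372), Mul(-1, p)) = Add(Add(Pow(-536, -1), -372), Mul(-1, Rational(1849, 122))) = Add(Add(Rational(-1, 536), -372), Rational(-1849, 122)) = Add(Rational(-199393, 536), Rational(-1849, 122)) = Rational(-12658505, 32696)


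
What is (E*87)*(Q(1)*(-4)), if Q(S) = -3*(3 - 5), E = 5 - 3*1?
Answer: -4176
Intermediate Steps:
E = 2 (E = 5 - 3 = 2)
Q(S) = 6 (Q(S) = -3*(-2) = 6)
(E*87)*(Q(1)*(-4)) = (2*87)*(6*(-4)) = 174*(-24) = -4176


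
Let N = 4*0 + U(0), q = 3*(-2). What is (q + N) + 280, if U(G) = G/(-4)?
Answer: 274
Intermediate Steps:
q = -6
U(G) = -G/4 (U(G) = G*(-1/4) = -G/4)
N = 0 (N = 4*0 - 1/4*0 = 0 + 0 = 0)
(q + N) + 280 = (-6 + 0) + 280 = -6 + 280 = 274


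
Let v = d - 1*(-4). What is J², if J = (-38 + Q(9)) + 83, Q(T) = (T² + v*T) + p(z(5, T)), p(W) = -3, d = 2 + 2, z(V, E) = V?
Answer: 38025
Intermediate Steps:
d = 4
v = 8 (v = 4 - 1*(-4) = 4 + 4 = 8)
Q(T) = -3 + T² + 8*T (Q(T) = (T² + 8*T) - 3 = -3 + T² + 8*T)
J = 195 (J = (-38 + (-3 + 9² + 8*9)) + 83 = (-38 + (-3 + 81 + 72)) + 83 = (-38 + 150) + 83 = 112 + 83 = 195)
J² = 195² = 38025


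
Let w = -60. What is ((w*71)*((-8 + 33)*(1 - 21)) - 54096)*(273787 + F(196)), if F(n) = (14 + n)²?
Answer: 659902894848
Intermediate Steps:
((w*71)*((-8 + 33)*(1 - 21)) - 54096)*(273787 + F(196)) = ((-60*71)*((-8 + 33)*(1 - 21)) - 54096)*(273787 + (14 + 196)²) = (-106500*(-20) - 54096)*(273787 + 210²) = (-4260*(-500) - 54096)*(273787 + 44100) = (2130000 - 54096)*317887 = 2075904*317887 = 659902894848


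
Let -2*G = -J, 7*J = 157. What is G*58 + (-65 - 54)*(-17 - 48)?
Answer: 58698/7 ≈ 8385.4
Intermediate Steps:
J = 157/7 (J = (1/7)*157 = 157/7 ≈ 22.429)
G = 157/14 (G = -(-1)*157/(2*7) = -1/2*(-157/7) = 157/14 ≈ 11.214)
G*58 + (-65 - 54)*(-17 - 48) = (157/14)*58 + (-65 - 54)*(-17 - 48) = 4553/7 - 119*(-65) = 4553/7 + 7735 = 58698/7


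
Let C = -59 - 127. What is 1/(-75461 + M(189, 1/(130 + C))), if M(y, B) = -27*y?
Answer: -1/80564 ≈ -1.2412e-5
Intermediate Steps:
C = -186
1/(-75461 + M(189, 1/(130 + C))) = 1/(-75461 - 27*189) = 1/(-75461 - 5103) = 1/(-80564) = -1/80564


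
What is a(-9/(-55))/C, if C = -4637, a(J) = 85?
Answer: -85/4637 ≈ -0.018331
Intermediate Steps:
a(-9/(-55))/C = 85/(-4637) = 85*(-1/4637) = -85/4637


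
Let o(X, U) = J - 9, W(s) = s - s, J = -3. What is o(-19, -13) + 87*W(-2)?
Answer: -12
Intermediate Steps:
W(s) = 0
o(X, U) = -12 (o(X, U) = -3 - 9 = -12)
o(-19, -13) + 87*W(-2) = -12 + 87*0 = -12 + 0 = -12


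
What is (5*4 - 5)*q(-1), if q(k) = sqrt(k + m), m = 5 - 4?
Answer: 0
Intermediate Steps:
m = 1
q(k) = sqrt(1 + k) (q(k) = sqrt(k + 1) = sqrt(1 + k))
(5*4 - 5)*q(-1) = (5*4 - 5)*sqrt(1 - 1) = (20 - 5)*sqrt(0) = 15*0 = 0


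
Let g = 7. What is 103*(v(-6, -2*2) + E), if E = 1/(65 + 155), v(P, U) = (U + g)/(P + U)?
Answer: -1339/44 ≈ -30.432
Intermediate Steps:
v(P, U) = (7 + U)/(P + U) (v(P, U) = (U + 7)/(P + U) = (7 + U)/(P + U))
E = 1/220 ≈ 0.0045455
103*(v(-6, -2*2) + E) = 103*((7 - 2*2)/(-6 - 2*2) + 1/220) = 103*((7 - 4)/(-6 - 4) + 1/220) = 103*(3/(-10) + 1/220) = 103*(-1/10*3 + 1/220) = 103*(-3/10 + 1/220) = 103*(-13/44) = -1339/44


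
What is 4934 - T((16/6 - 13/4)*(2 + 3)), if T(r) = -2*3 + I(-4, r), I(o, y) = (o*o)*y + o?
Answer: 14972/3 ≈ 4990.7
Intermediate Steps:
I(o, y) = o + y*o² (I(o, y) = o²*y + o = y*o² + o = o + y*o²)
T(r) = -10 + 16*r (T(r) = -2*3 - 4*(1 - 4*r) = -6 + (-4 + 16*r) = -10 + 16*r)
4934 - T((16/6 - 13/4)*(2 + 3)) = 4934 - (-10 + 16*((16/6 - 13/4)*(2 + 3))) = 4934 - (-10 + 16*((16*(⅙) - 13*¼)*5)) = 4934 - (-10 + 16*((8/3 - 13/4)*5)) = 4934 - (-10 + 16*(-7/12*5)) = 4934 - (-10 + 16*(-35/12)) = 4934 - (-10 - 140/3) = 4934 - 1*(-170/3) = 4934 + 170/3 = 14972/3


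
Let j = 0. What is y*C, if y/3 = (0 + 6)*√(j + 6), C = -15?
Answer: -270*√6 ≈ -661.36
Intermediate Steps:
y = 18*√6 (y = 3*((0 + 6)*√(0 + 6)) = 3*(6*√6) = 18*√6 ≈ 44.091)
y*C = (18*√6)*(-15) = -270*√6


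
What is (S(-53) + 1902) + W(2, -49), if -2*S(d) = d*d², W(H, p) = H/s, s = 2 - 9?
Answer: 1068763/14 ≈ 76340.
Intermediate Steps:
s = -7
W(H, p) = -H/7 (W(H, p) = H/(-7) = H*(-⅐) = -H/7)
S(d) = -d³/2 (S(d) = -d*d²/2 = -d³/2)
(S(-53) + 1902) + W(2, -49) = (-½*(-53)³ + 1902) - ⅐*2 = (-½*(-148877) + 1902) - 2/7 = (148877/2 + 1902) - 2/7 = 152681/2 - 2/7 = 1068763/14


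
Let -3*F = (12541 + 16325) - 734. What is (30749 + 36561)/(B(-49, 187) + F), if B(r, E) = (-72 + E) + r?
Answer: -100965/13967 ≈ -7.2288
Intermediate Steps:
F = -28132/3 (F = -((12541 + 16325) - 734)/3 = -(28866 - 734)/3 = -1/3*28132 = -28132/3 ≈ -9377.3)
B(r, E) = -72 + E + r
(30749 + 36561)/(B(-49, 187) + F) = (30749 + 36561)/((-72 + 187 - 49) - 28132/3) = 67310/(66 - 28132/3) = 67310/(-27934/3) = 67310*(-3/27934) = -100965/13967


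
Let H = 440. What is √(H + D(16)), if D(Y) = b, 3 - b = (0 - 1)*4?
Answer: √447 ≈ 21.142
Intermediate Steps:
b = 7 (b = 3 - (0 - 1)*4 = 3 - (-1)*4 = 3 - 1*(-4) = 3 + 4 = 7)
D(Y) = 7
√(H + D(16)) = √(440 + 7) = √447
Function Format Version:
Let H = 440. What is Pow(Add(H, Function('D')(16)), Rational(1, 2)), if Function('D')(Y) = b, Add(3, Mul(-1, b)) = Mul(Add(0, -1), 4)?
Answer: Pow(447, Rational(1, 2)) ≈ 21.142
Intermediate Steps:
b = 7 (b = Add(3, Mul(-1, Mul(Add(0, -1), 4))) = Add(3, Mul(-1, Mul(-1, 4))) = Add(3, Mul(-1, -4)) = Add(3, 4) = 7)
Function('D')(Y) = 7
Pow(Add(H, Function('D')(16)), Rational(1, 2)) = Pow(Add(440, 7), Rational(1, 2)) = Pow(447, Rational(1, 2))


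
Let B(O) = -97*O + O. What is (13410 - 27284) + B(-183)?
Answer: 3694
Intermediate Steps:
B(O) = -96*O
(13410 - 27284) + B(-183) = (13410 - 27284) - 96*(-183) = -13874 + 17568 = 3694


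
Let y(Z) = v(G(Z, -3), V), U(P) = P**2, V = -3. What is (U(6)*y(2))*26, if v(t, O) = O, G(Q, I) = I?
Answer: -2808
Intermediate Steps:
y(Z) = -3
(U(6)*y(2))*26 = (6**2*(-3))*26 = (36*(-3))*26 = -108*26 = -2808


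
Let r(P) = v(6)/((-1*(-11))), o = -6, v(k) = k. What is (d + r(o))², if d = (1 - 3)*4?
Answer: 6724/121 ≈ 55.570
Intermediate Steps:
r(P) = 6/11 (r(P) = 6/((-1*(-11))) = 6/11)
d = -8 (d = -2*4 = -8)
(d + r(o))² = (-8 + 6/11)² = (-82/11)² = 6724/121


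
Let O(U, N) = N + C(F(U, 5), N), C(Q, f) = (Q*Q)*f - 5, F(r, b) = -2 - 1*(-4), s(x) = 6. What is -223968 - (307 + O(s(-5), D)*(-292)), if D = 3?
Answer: -221355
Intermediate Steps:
F(r, b) = 2 (F(r, b) = -2 + 4 = 2)
C(Q, f) = -5 + f*Q² (C(Q, f) = Q²*f - 5 = f*Q² - 5 = -5 + f*Q²)
O(U, N) = -5 + 5*N (O(U, N) = N + (-5 + N*2²) = N + (-5 + N*4) = N + (-5 + 4*N) = -5 + 5*N)
-223968 - (307 + O(s(-5), D)*(-292)) = -223968 - (307 + (-5 + 5*3)*(-292)) = -223968 - (307 + (-5 + 15)*(-292)) = -223968 - (307 + 10*(-292)) = -223968 - (307 - 2920) = -223968 - 1*(-2613) = -223968 + 2613 = -221355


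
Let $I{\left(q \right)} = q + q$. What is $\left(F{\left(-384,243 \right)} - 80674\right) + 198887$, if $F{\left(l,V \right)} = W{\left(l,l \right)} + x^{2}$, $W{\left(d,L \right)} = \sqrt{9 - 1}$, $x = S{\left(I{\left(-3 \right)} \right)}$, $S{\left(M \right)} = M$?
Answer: $118249 + 2 \sqrt{2} \approx 1.1825 \cdot 10^{5}$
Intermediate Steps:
$I{\left(q \right)} = 2 q$
$x = -6$ ($x = 2 \left(-3\right) = -6$)
$W{\left(d,L \right)} = 2 \sqrt{2}$ ($W{\left(d,L \right)} = \sqrt{8} = 2 \sqrt{2}$)
$F{\left(l,V \right)} = 36 + 2 \sqrt{2}$ ($F{\left(l,V \right)} = 2 \sqrt{2} + \left(-6\right)^{2} = 2 \sqrt{2} + 36 = 36 + 2 \sqrt{2}$)
$\left(F{\left(-384,243 \right)} - 80674\right) + 198887 = \left(\left(36 + 2 \sqrt{2}\right) - 80674\right) + 198887 = \left(-80638 + 2 \sqrt{2}\right) + 198887 = 118249 + 2 \sqrt{2}$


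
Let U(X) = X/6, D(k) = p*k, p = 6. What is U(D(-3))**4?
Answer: 81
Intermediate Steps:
D(k) = 6*k
U(X) = X/6 (U(X) = X*(1/6) = X/6)
U(D(-3))**4 = ((6*(-3))/6)**4 = ((1/6)*(-18))**4 = (-3)**4 = 81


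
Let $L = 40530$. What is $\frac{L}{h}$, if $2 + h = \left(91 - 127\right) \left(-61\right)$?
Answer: $\frac{20265}{1097} \approx 18.473$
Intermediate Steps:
$h = 2194$ ($h = -2 + \left(91 - 127\right) \left(-61\right) = -2 - -2196 = -2 + 2196 = 2194$)
$\frac{L}{h} = \frac{40530}{2194} = 40530 \cdot \frac{1}{2194} = \frac{20265}{1097}$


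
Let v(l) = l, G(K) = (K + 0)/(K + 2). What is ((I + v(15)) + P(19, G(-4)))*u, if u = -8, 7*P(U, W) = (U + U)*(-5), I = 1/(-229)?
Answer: 155776/1603 ≈ 97.178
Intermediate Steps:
I = -1/229 ≈ -0.0043668
G(K) = K/(2 + K)
P(U, W) = -10*U/7 (P(U, W) = ((U + U)*(-5))/7 = ((2*U)*(-5))/7 = (-10*U)/7 = -10*U/7)
((I + v(15)) + P(19, G(-4)))*u = ((-1/229 + 15) - 10/7*19)*(-8) = (3434/229 - 190/7)*(-8) = -19472/1603*(-8) = 155776/1603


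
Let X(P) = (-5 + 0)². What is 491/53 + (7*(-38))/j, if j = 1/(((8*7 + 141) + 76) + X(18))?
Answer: -4200713/53 ≈ -79259.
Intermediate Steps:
X(P) = 25 (X(P) = (-5)² = 25)
j = 1/298 (j = 1/(((8*7 + 141) + 76) + 25) = 1/(((56 + 141) + 76) + 25) = 1/((197 + 76) + 25) = 1/(273 + 25) = 1/298 ≈ 0.0033557)
491/53 + (7*(-38))/j = 491/53 + (7*(-38))/(1/298) = 491*(1/53) - 266*298 = 491/53 - 79268 = -4200713/53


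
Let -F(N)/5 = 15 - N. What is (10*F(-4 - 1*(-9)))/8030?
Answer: -50/803 ≈ -0.062266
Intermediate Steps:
F(N) = -75 + 5*N (F(N) = -5*(15 - N) = -75 + 5*N)
(10*F(-4 - 1*(-9)))/8030 = (10*(-75 + 5*(-4 - 1*(-9))))/8030 = (10*(-75 + 5*(-4 + 9)))*(1/8030) = (10*(-75 + 5*5))*(1/8030) = (10*(-75 + 25))*(1/8030) = (10*(-50))*(1/8030) = -500*1/8030 = -50/803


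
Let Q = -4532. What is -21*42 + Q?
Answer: -5414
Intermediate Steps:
-21*42 + Q = -21*42 - 4532 = -882 - 4532 = -5414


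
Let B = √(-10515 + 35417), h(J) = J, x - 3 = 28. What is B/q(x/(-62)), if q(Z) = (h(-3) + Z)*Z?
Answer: 4*√24902/7 ≈ 90.174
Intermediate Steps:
x = 31 (x = 3 + 28 = 31)
B = √24902 ≈ 157.80
q(Z) = Z*(-3 + Z) (q(Z) = (-3 + Z)*Z = Z*(-3 + Z))
B/q(x/(-62)) = √24902/(((31/(-62))*(-3 + 31/(-62)))) = √24902/(((31*(-1/62))*(-3 + 31*(-1/62)))) = √24902/((-(-3 - ½)/2)) = √24902/((-½*(-7/2))) = √24902/(7/4) = √24902*(4/7) = 4*√24902/7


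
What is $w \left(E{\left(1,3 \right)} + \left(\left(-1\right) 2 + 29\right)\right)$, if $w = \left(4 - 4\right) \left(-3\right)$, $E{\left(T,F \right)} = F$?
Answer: $0$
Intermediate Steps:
$w = 0$ ($w = 0 \left(-3\right) = 0$)
$w \left(E{\left(1,3 \right)} + \left(\left(-1\right) 2 + 29\right)\right) = 0 \left(3 + \left(\left(-1\right) 2 + 29\right)\right) = 0 \left(3 + \left(-2 + 29\right)\right) = 0 \left(3 + 27\right) = 0 \cdot 30 = 0$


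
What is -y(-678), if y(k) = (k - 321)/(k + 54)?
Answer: -333/208 ≈ -1.6010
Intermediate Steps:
y(k) = (-321 + k)/(54 + k)
-y(-678) = -(-321 - 678)/(54 - 678) = -(-999)/(-624) = -(-1)*(-999)/624 = -1*333/208 = -333/208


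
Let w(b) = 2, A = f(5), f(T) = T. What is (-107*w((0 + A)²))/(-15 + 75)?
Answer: -107/30 ≈ -3.5667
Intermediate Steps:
A = 5
(-107*w((0 + A)²))/(-15 + 75) = (-107*2)/(-15 + 75) = -214/60 = -214*1/60 = -107/30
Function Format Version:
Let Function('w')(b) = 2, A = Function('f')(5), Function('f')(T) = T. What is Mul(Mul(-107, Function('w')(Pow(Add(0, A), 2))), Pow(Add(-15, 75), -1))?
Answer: Rational(-107, 30) ≈ -3.5667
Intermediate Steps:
A = 5
Mul(Mul(-107, Function('w')(Pow(Add(0, A), 2))), Pow(Add(-15, 75), -1)) = Mul(Mul(-107, 2), Pow(Add(-15, 75), -1)) = Mul(-214, Pow(60, -1)) = Mul(-214, Rational(1, 60)) = Rational(-107, 30)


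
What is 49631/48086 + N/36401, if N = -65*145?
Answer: 1353407481/1750378486 ≈ 0.77321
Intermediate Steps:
N = -9425
49631/48086 + N/36401 = 49631/48086 - 9425/36401 = 1353407481/1750378486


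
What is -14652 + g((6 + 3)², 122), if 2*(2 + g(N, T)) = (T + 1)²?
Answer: -14179/2 ≈ -7089.5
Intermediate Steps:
g(N, T) = -2 + (1 + T)²/2 (g(N, T) = -2 + (T + 1)²/2 = -2 + (1 + T)²/2)
-14652 + g((6 + 3)², 122) = -14652 + (-2 + (1 + 122)²/2) = -14652 + (-2 + (½)*123²) = -14652 + (-2 + (½)*15129) = -14652 + (-2 + 15129/2) = -14652 + 15125/2 = -14179/2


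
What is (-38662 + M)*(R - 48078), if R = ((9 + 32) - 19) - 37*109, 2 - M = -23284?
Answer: 800920464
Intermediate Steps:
M = 23286 (M = 2 - 1*(-23284) = 2 + 23284 = 23286)
R = -4011 (R = (41 - 19) - 4033 = 22 - 4033 = -4011)
(-38662 + M)*(R - 48078) = (-38662 + 23286)*(-4011 - 48078) = -15376*(-52089) = 800920464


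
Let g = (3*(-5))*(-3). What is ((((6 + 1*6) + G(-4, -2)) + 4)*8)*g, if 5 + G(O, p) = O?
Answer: 2520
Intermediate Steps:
G(O, p) = -5 + O
g = 45 (g = -15*(-3) = 45)
((((6 + 1*6) + G(-4, -2)) + 4)*8)*g = ((((6 + 1*6) + (-5 - 4)) + 4)*8)*45 = ((((6 + 6) - 9) + 4)*8)*45 = (((12 - 9) + 4)*8)*45 = ((3 + 4)*8)*45 = (7*8)*45 = 56*45 = 2520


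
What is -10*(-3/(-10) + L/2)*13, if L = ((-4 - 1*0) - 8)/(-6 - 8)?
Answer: -663/7 ≈ -94.714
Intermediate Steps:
L = 6/7 (L = ((-4 + 0) - 8)/(-14) = (-4 - 8)*(-1/14) = -12*(-1/14) = 6/7 ≈ 0.85714)
-10*(-3/(-10) + L/2)*13 = -10*(-3/(-10) + (6/7)/2)*13 = -10*(-3*(-1/10) + (6/7)*(1/2))*13 = -10*(3/10 + 3/7)*13 = -10*51/70*13 = -51/7*13 = -663/7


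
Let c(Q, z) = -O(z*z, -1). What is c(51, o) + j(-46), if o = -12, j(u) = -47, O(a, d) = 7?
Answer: -54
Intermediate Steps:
c(Q, z) = -7 (c(Q, z) = -1*7 = -7)
c(51, o) + j(-46) = -7 - 47 = -54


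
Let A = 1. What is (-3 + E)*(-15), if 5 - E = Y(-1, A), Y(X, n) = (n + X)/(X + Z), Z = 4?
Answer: -30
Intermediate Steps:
Y(X, n) = (X + n)/(4 + X) (Y(X, n) = (n + X)/(X + 4) = (X + n)/(4 + X))
E = 5 (E = 5 - (-1 + 1)/(4 - 1) = 5 - 0/3 = 5 - 1*0 = 5 + 0 = 5)
(-3 + E)*(-15) = (-3 + 5)*(-15) = 2*(-15) = -30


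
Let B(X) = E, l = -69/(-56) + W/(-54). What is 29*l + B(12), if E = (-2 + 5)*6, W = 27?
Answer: 2197/56 ≈ 39.232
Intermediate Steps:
E = 18 (E = 3*6 = 18)
l = 41/56 (l = -69/(-56) + 27/(-54) = -69*(-1/56) + 27*(-1/54) = 69/56 - 1/2 = 41/56 ≈ 0.73214)
B(X) = 18
29*l + B(12) = 29*(41/56) + 18 = 1189/56 + 18 = 2197/56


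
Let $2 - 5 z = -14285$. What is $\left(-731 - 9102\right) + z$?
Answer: $- \frac{34878}{5} \approx -6975.6$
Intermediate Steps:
$z = \frac{14287}{5}$ ($z = \frac{2}{5} - -2857 = \frac{2}{5} + 2857 = \frac{14287}{5} \approx 2857.4$)
$\left(-731 - 9102\right) + z = \left(-731 - 9102\right) + \frac{14287}{5} = -9833 + \frac{14287}{5} = - \frac{34878}{5}$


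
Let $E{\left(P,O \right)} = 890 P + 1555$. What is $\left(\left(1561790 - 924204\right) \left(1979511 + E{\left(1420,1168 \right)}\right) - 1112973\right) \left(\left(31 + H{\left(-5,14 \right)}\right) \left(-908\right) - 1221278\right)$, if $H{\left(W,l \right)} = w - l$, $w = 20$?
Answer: $-2596183746848681622$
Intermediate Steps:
$E{\left(P,O \right)} = 1555 + 890 P$
$H{\left(W,l \right)} = 20 - l$
$\left(\left(1561790 - 924204\right) \left(1979511 + E{\left(1420,1168 \right)}\right) - 1112973\right) \left(\left(31 + H{\left(-5,14 \right)}\right) \left(-908\right) - 1221278\right) = \left(\left(1561790 - 924204\right) \left(1979511 + \left(1555 + 890 \cdot 1420\right)\right) - 1112973\right) \left(\left(31 + \left(20 - 14\right)\right) \left(-908\right) - 1221278\right) = \left(637586 \left(1979511 + \left(1555 + 1263800\right)\right) - 1112973\right) \left(\left(31 + \left(20 - 14\right)\right) \left(-908\right) - 1221278\right) = \left(637586 \left(1979511 + 1265355\right) - 1112973\right) \left(\left(31 + 6\right) \left(-908\right) - 1221278\right) = \left(637586 \cdot 3244866 - 1112973\right) \left(37 \left(-908\right) - 1221278\right) = \left(2068881133476 - 1112973\right) \left(-33596 - 1221278\right) = 2068880020503 \left(-1254874\right) = -2596183746848681622$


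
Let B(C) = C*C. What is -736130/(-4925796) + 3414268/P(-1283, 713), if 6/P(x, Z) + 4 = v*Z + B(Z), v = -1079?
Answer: -365737974585601063/2462898 ≈ -1.4850e+11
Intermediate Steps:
B(C) = C²
P(x, Z) = 6/(-4 + Z² - 1079*Z) (P(x, Z) = 6/(-4 + (-1079*Z + Z²)) = 6/(-4 + (Z² - 1079*Z)) = 6/(-4 + Z² - 1079*Z))
-736130/(-4925796) + 3414268/P(-1283, 713) = -736130/(-4925796) + 3414268/((6/(-4 + 713² - 1079*713))) = -736130*(-1/4925796) + 3414268/((6/(-4 + 508369 - 769327))) = 368065/2462898 + 3414268/((6/(-260962))) = 368065/2462898 + 3414268/((6*(-1/260962))) = 368065/2462898 + 3414268/(-3/130481) = 368065/2462898 + 3414268*(-130481/3) = 368065/2462898 - 445497102908/3 = -365737974585601063/2462898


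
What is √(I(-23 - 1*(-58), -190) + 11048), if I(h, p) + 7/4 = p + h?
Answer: √43565/2 ≈ 104.36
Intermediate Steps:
I(h, p) = -7/4 + h + p (I(h, p) = -7/4 + (p + h) = -7/4 + (h + p) = -7/4 + h + p)
√(I(-23 - 1*(-58), -190) + 11048) = √((-7/4 + (-23 - 1*(-58)) - 190) + 11048) = √((-7/4 + (-23 + 58) - 190) + 11048) = √((-7/4 + 35 - 190) + 11048) = √(-627/4 + 11048) = √(43565/4) = √43565/2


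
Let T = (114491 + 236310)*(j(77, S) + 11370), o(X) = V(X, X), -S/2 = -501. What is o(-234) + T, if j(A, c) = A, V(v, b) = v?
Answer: 4015618813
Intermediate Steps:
S = 1002 (S = -2*(-501) = 1002)
o(X) = X
T = 4015619047 (T = (114491 + 236310)*(77 + 11370) = 350801*11447 = 4015619047)
o(-234) + T = -234 + 4015619047 = 4015618813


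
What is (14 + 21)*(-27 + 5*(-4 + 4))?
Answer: -945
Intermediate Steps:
(14 + 21)*(-27 + 5*(-4 + 4)) = 35*(-27 + 5*0) = 35*(-27 + 0) = 35*(-27) = -945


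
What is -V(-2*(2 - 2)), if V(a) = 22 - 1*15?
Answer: -7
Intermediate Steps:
V(a) = 7 (V(a) = 22 - 15 = 7)
-V(-2*(2 - 2)) = -1*7 = -7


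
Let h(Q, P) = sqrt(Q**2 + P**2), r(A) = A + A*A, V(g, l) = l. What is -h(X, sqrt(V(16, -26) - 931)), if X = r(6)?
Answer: -sqrt(807) ≈ -28.408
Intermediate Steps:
r(A) = A + A**2
X = 42 (X = 6*(1 + 6) = 6*7 = 42)
h(Q, P) = sqrt(P**2 + Q**2)
-h(X, sqrt(V(16, -26) - 931)) = -sqrt((sqrt(-26 - 931))**2 + 42**2) = -sqrt((sqrt(-957))**2 + 1764) = -sqrt((I*sqrt(957))**2 + 1764) = -sqrt(-957 + 1764) = -sqrt(807)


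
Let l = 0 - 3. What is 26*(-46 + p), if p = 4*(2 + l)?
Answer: -1300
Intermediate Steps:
l = -3
p = -4 (p = 4*(2 - 3) = 4*(-1) = -4)
26*(-46 + p) = 26*(-46 - 4) = 26*(-50) = -1300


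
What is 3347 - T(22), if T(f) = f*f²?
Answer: -7301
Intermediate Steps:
T(f) = f³
3347 - T(22) = 3347 - 1*22³ = 3347 - 1*10648 = 3347 - 10648 = -7301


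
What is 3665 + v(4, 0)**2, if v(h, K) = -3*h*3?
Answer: 4961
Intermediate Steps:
v(h, K) = -9*h
3665 + v(4, 0)**2 = 3665 + (-9*4)**2 = 3665 + (-36)**2 = 3665 + 1296 = 4961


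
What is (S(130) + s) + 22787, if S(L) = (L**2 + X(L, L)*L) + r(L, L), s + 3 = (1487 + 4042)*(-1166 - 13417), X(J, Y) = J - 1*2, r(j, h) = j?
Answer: -80572953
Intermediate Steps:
X(J, Y) = -2 + J (X(J, Y) = J - 2 = -2 + J)
s = -80629410 (s = -3 + (1487 + 4042)*(-1166 - 13417) = -3 + 5529*(-14583) = -3 - 80629407 = -80629410)
S(L) = L + L**2 + L*(-2 + L) (S(L) = (L**2 + (-2 + L)*L) + L = (L**2 + L*(-2 + L)) + L = L + L**2 + L*(-2 + L))
(S(130) + s) + 22787 = (130*(-1 + 2*130) - 80629410) + 22787 = (130*(-1 + 260) - 80629410) + 22787 = (130*259 - 80629410) + 22787 = (33670 - 80629410) + 22787 = -80595740 + 22787 = -80572953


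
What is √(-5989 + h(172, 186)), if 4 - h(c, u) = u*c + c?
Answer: I*√38149 ≈ 195.32*I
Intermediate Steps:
h(c, u) = 4 - c - c*u (h(c, u) = 4 - (u*c + c) = 4 - (c*u + c) = 4 - (c + c*u) = 4 + (-c - c*u) = 4 - c - c*u)
√(-5989 + h(172, 186)) = √(-5989 + (4 - 1*172 - 1*172*186)) = √(-5989 + (4 - 172 - 31992)) = √(-5989 - 32160) = √(-38149) = I*√38149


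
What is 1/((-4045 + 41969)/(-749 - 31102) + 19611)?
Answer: 31851/624592037 ≈ 5.0995e-5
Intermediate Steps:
1/((-4045 + 41969)/(-749 - 31102) + 19611) = 1/(37924/(-31851) + 19611) = 1/(37924*(-1/31851) + 19611) = 1/(-37924/31851 + 19611) = 1/(624592037/31851) = 31851/624592037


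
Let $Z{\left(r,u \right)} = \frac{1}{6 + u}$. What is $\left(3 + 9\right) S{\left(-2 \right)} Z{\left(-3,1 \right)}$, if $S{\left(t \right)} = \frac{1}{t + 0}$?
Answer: $- \frac{6}{7} \approx -0.85714$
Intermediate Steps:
$S{\left(t \right)} = \frac{1}{t}$
$\left(3 + 9\right) S{\left(-2 \right)} Z{\left(-3,1 \right)} = \frac{\left(3 + 9\right) \frac{1}{-2}}{6 + 1} = \frac{12 \left(- \frac{1}{2}\right)}{7} = \left(-6\right) \frac{1}{7} = - \frac{6}{7}$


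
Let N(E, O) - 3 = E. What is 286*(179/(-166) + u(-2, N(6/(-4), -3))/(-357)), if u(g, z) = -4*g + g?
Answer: -3093519/9877 ≈ -313.20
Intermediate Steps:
N(E, O) = 3 + E
u(g, z) = -3*g
286*(179/(-166) + u(-2, N(6/(-4), -3))/(-357)) = 286*(179/(-166) - 3*(-2)/(-357)) = 286*(179*(-1/166) + 6*(-1/357)) = 286*(-179/166 - 2/119) = 286*(-21633/19754) = -3093519/9877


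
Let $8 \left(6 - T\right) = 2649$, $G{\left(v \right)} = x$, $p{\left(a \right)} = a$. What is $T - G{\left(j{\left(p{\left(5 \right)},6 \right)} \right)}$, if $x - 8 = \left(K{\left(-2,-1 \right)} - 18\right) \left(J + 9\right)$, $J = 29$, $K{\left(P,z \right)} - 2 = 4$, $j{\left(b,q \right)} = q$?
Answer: $\frac{983}{8} \approx 122.88$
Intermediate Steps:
$K{\left(P,z \right)} = 6$ ($K{\left(P,z \right)} = 2 + 4 = 6$)
$x = -448$ ($x = 8 + \left(6 - 18\right) \left(29 + 9\right) = 8 - 456 = -448$)
$G{\left(v \right)} = -448$
$T = - \frac{2601}{8}$ ($T = 6 - \frac{2649}{8} = - \frac{2601}{8} \approx -325.13$)
$T - G{\left(j{\left(p{\left(5 \right)},6 \right)} \right)} = - \frac{2601}{8} - -448 = - \frac{2601}{8} + 448 = \frac{983}{8}$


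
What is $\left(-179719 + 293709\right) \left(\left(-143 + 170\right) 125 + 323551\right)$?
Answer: $37266294740$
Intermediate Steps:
$\left(-179719 + 293709\right) \left(\left(-143 + 170\right) 125 + 323551\right) = 113990 \left(27 \cdot 125 + 323551\right) = 113990 \left(3375 + 323551\right) = 113990 \cdot 326926 = 37266294740$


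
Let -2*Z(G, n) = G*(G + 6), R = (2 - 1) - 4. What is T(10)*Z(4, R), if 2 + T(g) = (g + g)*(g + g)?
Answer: -7960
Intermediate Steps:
R = -3 (R = 1 - 4 = -3)
T(g) = -2 + 4*g² (T(g) = -2 + (g + g)*(g + g) = -2 + (2*g)*(2*g) = -2 + 4*g²)
Z(G, n) = -G*(6 + G)/2 (Z(G, n) = -G*(G + 6)/2 = -G*(6 + G)/2)
T(10)*Z(4, R) = (-2 + 4*10²)*(-½*4*(6 + 4)) = (-2 + 4*100)*(-½*4*10) = (-2 + 400)*(-20) = 398*(-20) = -7960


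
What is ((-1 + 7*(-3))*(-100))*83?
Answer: 182600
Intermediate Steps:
((-1 + 7*(-3))*(-100))*83 = ((-1 - 21)*(-100))*83 = -22*(-100)*83 = 2200*83 = 182600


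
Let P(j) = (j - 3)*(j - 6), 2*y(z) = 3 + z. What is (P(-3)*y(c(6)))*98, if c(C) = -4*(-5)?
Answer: 60858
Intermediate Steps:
c(C) = 20
y(z) = 3/2 + z/2 (y(z) = (3 + z)/2 = 3/2 + z/2)
P(j) = (-6 + j)*(-3 + j) (P(j) = (-3 + j)*(-6 + j) = (-6 + j)*(-3 + j))
(P(-3)*y(c(6)))*98 = ((18 + (-3)² - 9*(-3))*(3/2 + (½)*20))*98 = ((18 + 9 + 27)*(3/2 + 10))*98 = (54*(23/2))*98 = 621*98 = 60858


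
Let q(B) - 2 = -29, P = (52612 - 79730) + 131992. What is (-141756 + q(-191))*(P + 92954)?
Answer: -28048647324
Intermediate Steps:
P = 104874 (P = -27118 + 131992 = 104874)
q(B) = -27 (q(B) = 2 - 29 = -27)
(-141756 + q(-191))*(P + 92954) = (-141756 - 27)*(104874 + 92954) = -141783*197828 = -28048647324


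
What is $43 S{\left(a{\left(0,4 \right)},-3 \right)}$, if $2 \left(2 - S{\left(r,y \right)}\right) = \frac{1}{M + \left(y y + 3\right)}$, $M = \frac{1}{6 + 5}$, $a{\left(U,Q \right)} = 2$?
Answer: $\frac{22403}{266} \approx 84.222$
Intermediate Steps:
$M = \frac{1}{11} \approx 0.090909$
$S{\left(r,y \right)} = 2 - \frac{1}{2 \left(\frac{34}{11} + y^{2}\right)}$ ($S{\left(r,y \right)} = 2 - \frac{1}{2 \left(\frac{1}{11} + \left(y y + 3\right)\right)} = 2 - \frac{1}{2 \left(\frac{1}{11} + \left(y^{2} + 3\right)\right)} = 2 - \frac{1}{2 \left(\frac{1}{11} + \left(3 + y^{2}\right)\right)} = 2 - \frac{1}{2 \left(\frac{34}{11} + y^{2}\right)}$)
$43 S{\left(a{\left(0,4 \right)},-3 \right)} = 43 \frac{125 + 44 \left(-3\right)^{2}}{2 \left(34 + 11 \left(-3\right)^{2}\right)} = 43 \frac{125 + 44 \cdot 9}{2 \left(34 + 11 \cdot 9\right)} = 43 \frac{125 + 396}{2 \left(34 + 99\right)} = 43 \cdot \frac{1}{2} \cdot \frac{1}{133} \cdot 521 = 43 \cdot \frac{521}{266} = \frac{22403}{266}$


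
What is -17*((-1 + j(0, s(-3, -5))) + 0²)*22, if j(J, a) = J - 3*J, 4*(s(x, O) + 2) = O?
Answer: 374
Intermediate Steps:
s(x, O) = -2 + O/4
j(J, a) = -2*J
-17*((-1 + j(0, s(-3, -5))) + 0²)*22 = -17*((-1 - 2*0) + 0²)*22 = -17*((-1 + 0) + 0)*22 = -17*(-1 + 0)*22 = -17*(-1)*22 = 17*22 = 374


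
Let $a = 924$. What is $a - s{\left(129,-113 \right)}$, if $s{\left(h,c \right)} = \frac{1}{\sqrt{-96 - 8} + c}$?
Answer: $\frac{11894765}{12873} + \frac{2 i \sqrt{26}}{12873} \approx 924.01 + 0.0007922 i$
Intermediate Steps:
$s{\left(h,c \right)} = \frac{1}{c + 2 i \sqrt{26}}$ ($s{\left(h,c \right)} = \frac{1}{\sqrt{-104} + c} = \frac{1}{2 i \sqrt{26} + c} = \frac{1}{c + 2 i \sqrt{26}}$)
$a - s{\left(129,-113 \right)} = 924 - \frac{1}{-113 + 2 i \sqrt{26}}$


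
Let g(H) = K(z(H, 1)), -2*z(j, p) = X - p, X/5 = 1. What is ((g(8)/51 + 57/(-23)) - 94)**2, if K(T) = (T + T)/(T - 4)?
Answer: 115233770521/12383361 ≈ 9305.5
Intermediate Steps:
X = 5 (X = 5*1 = 5)
z(j, p) = -5/2 + p/2 (z(j, p) = -(5 - p)/2 = -5/2 + p/2)
K(T) = 2*T/(-4 + T) (K(T) = (2*T)/(-4 + T) = 2*T/(-4 + T))
g(H) = 2/3 (g(H) = 2*(-5/2 + (1/2)*1)/(-4 + (-5/2 + (1/2)*1)) = 2*(-5/2 + 1/2)/(-4 + (-5/2 + 1/2)) = 2*(-2)/(-4 - 2) = 2*(-2)/(-6) = 2*(-2)*(-1/6) = 2/3)
((g(8)/51 + 57/(-23)) - 94)**2 = (((2/3)/51 + 57/(-23)) - 94)**2 = (((2/3)*(1/51) + 57*(-1/23)) - 94)**2 = ((2/153 - 57/23) - 94)**2 = (-8675/3519 - 94)**2 = (-339461/3519)**2 = 115233770521/12383361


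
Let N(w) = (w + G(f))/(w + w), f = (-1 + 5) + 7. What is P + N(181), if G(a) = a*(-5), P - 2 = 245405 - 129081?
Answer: 21055069/181 ≈ 1.1633e+5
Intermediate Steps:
P = 116326 (P = 2 + (245405 - 129081) = 2 + 116324 = 116326)
f = 11 (f = 4 + 7 = 11)
G(a) = -5*a
N(w) = (-55 + w)/(2*w) (N(w) = (w - 5*11)/(w + w) = (w - 55)/((2*w)) = (-55 + w)*(1/(2*w)) = (-55 + w)/(2*w))
P + N(181) = 116326 + (½)*(-55 + 181)/181 = 116326 + (½)*(1/181)*126 = 116326 + 63/181 = 21055069/181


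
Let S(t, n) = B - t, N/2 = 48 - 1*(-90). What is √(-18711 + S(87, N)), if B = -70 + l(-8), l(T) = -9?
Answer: I*√18877 ≈ 137.39*I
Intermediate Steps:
N = 276 (N = 2*(48 - 1*(-90)) = 2*(48 + 90) = 2*138 = 276)
B = -79 (B = -70 - 9 = -79)
S(t, n) = -79 - t
√(-18711 + S(87, N)) = √(-18711 + (-79 - 1*87)) = √(-18711 + (-79 - 87)) = √(-18711 - 166) = √(-18877) = I*√18877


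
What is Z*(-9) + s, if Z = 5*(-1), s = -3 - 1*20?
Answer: 22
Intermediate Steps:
s = -23 (s = -3 - 20 = -23)
Z = -5
Z*(-9) + s = -5*(-9) - 23 = 45 - 23 = 22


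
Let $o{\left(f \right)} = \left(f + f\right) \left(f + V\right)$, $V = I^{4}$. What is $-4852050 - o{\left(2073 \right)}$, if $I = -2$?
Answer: $-13513044$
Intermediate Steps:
$V = 16$ ($V = \left(-2\right)^{4} = 16$)
$o{\left(f \right)} = 2 f \left(16 + f\right)$ ($o{\left(f \right)} = \left(f + f\right) \left(f + 16\right) = 2 f \left(16 + f\right)$)
$-4852050 - o{\left(2073 \right)} = -4852050 - 2 \cdot 2073 \left(16 + 2073\right) = -4852050 - 2 \cdot 2073 \cdot 2089 = -4852050 - 8660994 = -13513044$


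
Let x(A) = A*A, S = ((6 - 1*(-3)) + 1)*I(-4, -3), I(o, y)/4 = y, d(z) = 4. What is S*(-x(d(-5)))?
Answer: 1920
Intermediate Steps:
I(o, y) = 4*y
S = -120 (S = ((6 - 1*(-3)) + 1)*(4*(-3)) = ((6 + 3) + 1)*(-12) = (9 + 1)*(-12) = 10*(-12) = -120)
x(A) = A²
S*(-x(d(-5))) = -(-120)*4² = -(-120)*16 = -120*(-16) = 1920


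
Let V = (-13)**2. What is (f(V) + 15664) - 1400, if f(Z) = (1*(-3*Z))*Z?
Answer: -71419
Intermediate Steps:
V = 169
f(Z) = -3*Z**2 (f(Z) = (-3*Z)*Z = -3*Z**2)
(f(V) + 15664) - 1400 = (-3*169**2 + 15664) - 1400 = (-3*28561 + 15664) - 1400 = (-85683 + 15664) - 1400 = -70019 - 1400 = -71419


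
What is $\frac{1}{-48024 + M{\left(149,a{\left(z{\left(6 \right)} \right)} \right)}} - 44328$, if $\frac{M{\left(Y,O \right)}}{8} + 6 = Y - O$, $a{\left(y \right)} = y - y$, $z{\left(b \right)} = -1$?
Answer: $- \frac{2078096641}{46880} \approx -44328.0$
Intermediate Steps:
$a{\left(y \right)} = 0$
$M{\left(Y,O \right)} = -48 - 8 O + 8 Y$ ($M{\left(Y,O \right)} = -48 + 8 \left(Y - O\right) = -48 - \left(- 8 Y + 8 O\right) = -48 - 8 O + 8 Y$)
$\frac{1}{-48024 + M{\left(149,a{\left(z{\left(6 \right)} \right)} \right)}} - 44328 = \frac{1}{-48024 - -1144} - 44328 = \frac{1}{-48024 + \left(-48 + 0 + 1192\right)} - 44328 = \frac{1}{-48024 + 1144} - 44328 = \frac{1}{-46880} - 44328 = - \frac{1}{46880} - 44328 = - \frac{2078096641}{46880}$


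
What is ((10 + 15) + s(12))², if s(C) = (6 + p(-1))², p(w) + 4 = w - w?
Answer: 841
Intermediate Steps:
p(w) = -4 (p(w) = -4 + (w - w) = -4 + 0 = -4)
s(C) = 4 (s(C) = (6 - 4)² = 2² = 4)
((10 + 15) + s(12))² = ((10 + 15) + 4)² = (25 + 4)² = 29² = 841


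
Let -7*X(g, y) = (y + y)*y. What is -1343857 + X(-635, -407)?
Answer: -9738297/7 ≈ -1.3912e+6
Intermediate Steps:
X(g, y) = -2*y**2/7 (X(g, y) = -(y + y)*y/7 = -2*y*y/7 = -2*y**2/7)
-1343857 + X(-635, -407) = -1343857 - 2/7*(-407)**2 = -1343857 - 2/7*165649 = -1343857 - 331298/7 = -9738297/7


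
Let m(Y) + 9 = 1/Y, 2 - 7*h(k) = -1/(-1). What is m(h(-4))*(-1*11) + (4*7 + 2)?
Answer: 52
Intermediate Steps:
h(k) = 1/7 (h(k) = 2/7 - (-1)/(7*(-1)) = 2/7 - (-1)*(-1)/7 = 2/7 - 1/7*1 = 2/7 - 1/7 = 1/7)
m(Y) = -9 + 1/Y
m(h(-4))*(-1*11) + (4*7 + 2) = (-9 + 1/(1/7))*(-1*11) + (4*7 + 2) = (-9 + 7)*(-11) + (28 + 2) = -2*(-11) + 30 = 22 + 30 = 52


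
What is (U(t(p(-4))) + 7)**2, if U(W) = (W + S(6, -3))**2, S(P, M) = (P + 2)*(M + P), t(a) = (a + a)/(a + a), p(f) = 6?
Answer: 399424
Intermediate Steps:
t(a) = 1 (t(a) = (2*a)/((2*a)) = (2*a)*(1/(2*a)) = 1)
S(P, M) = (2 + P)*(M + P)
U(W) = (24 + W)**2 (U(W) = (W + (6**2 + 2*(-3) + 2*6 - 3*6))**2 = (W + (36 - 6 + 12 - 18))**2 = (W + 24)**2 = (24 + W)**2)
(U(t(p(-4))) + 7)**2 = ((24 + 1)**2 + 7)**2 = (25**2 + 7)**2 = (625 + 7)**2 = 632**2 = 399424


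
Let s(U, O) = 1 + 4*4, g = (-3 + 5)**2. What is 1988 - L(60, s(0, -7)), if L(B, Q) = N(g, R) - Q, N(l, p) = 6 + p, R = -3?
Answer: 2002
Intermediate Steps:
g = 4 (g = 2**2 = 4)
s(U, O) = 17 (s(U, O) = 1 + 16 = 17)
L(B, Q) = 3 - Q (L(B, Q) = (6 - 3) - Q = 3 - Q)
1988 - L(60, s(0, -7)) = 1988 - (3 - 1*17) = 1988 - (3 - 17) = 1988 - 1*(-14) = 1988 + 14 = 2002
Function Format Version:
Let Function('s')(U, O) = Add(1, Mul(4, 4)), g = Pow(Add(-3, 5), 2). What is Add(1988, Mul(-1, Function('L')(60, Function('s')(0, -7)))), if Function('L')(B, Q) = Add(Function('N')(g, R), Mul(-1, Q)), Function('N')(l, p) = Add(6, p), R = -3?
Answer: 2002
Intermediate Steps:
g = 4 (g = Pow(2, 2) = 4)
Function('s')(U, O) = 17 (Function('s')(U, O) = Add(1, 16) = 17)
Function('L')(B, Q) = Add(3, Mul(-1, Q)) (Function('L')(B, Q) = Add(Add(6, -3), Mul(-1, Q)) = Add(3, Mul(-1, Q)))
Add(1988, Mul(-1, Function('L')(60, Function('s')(0, -7)))) = Add(1988, Mul(-1, Add(3, Mul(-1, 17)))) = Add(1988, Mul(-1, Add(3, -17))) = Add(1988, Mul(-1, -14)) = Add(1988, 14) = 2002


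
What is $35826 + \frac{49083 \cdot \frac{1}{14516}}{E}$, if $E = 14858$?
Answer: $\frac{7726906158411}{215678728} \approx 35826.0$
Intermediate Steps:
$35826 + \frac{49083 \cdot \frac{1}{14516}}{E} = 35826 + \frac{49083 \cdot \frac{1}{14516}}{14858} = 35826 + 49083 \cdot \frac{1}{14516} \cdot \frac{1}{14858} = 35826 + \frac{49083}{14516} \cdot \frac{1}{14858} = 35826 + \frac{49083}{215678728} = \frac{7726906158411}{215678728}$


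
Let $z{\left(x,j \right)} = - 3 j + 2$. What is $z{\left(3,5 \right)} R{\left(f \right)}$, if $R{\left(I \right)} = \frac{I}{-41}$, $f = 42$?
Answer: $\frac{546}{41} \approx 13.317$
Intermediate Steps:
$z{\left(x,j \right)} = 2 - 3 j$
$R{\left(I \right)} = - \frac{I}{41}$ ($R{\left(I \right)} = I \left(- \frac{1}{41}\right) = - \frac{I}{41}$)
$z{\left(3,5 \right)} R{\left(f \right)} = \left(2 - 15\right) \left(\left(- \frac{1}{41}\right) 42\right) = \left(2 - 15\right) \left(- \frac{42}{41}\right) = \left(-13\right) \left(- \frac{42}{41}\right) = \frac{546}{41}$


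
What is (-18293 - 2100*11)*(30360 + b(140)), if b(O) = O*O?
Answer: -2067994280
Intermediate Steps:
b(O) = O²
(-18293 - 2100*11)*(30360 + b(140)) = (-18293 - 2100*11)*(30360 + 140²) = (-18293 - 23100)*(30360 + 19600) = -41393*49960 = -2067994280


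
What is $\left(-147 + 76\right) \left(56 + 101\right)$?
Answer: $-11147$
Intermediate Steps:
$\left(-147 + 76\right) \left(56 + 101\right) = \left(-71\right) 157 = -11147$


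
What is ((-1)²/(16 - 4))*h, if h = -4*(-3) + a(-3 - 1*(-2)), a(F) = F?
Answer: 11/12 ≈ 0.91667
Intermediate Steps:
h = 11 (h = -4*(-3) + (-3 - 1*(-2)) = 12 + (-3 + 2) = 12 - 1 = 11)
((-1)²/(16 - 4))*h = ((-1)²/(16 - 4))*11 = (1/12)*11 = 11/12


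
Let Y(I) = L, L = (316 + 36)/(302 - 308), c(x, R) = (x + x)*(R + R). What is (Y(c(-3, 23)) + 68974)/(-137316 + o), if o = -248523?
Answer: -206746/1157517 ≈ -0.17861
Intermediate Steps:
c(x, R) = 4*R*x (c(x, R) = (2*x)*(2*R) = 4*R*x)
L = -176/3 (L = 352/(-6) = 352*(-⅙) = -176/3 ≈ -58.667)
Y(I) = -176/3
(Y(c(-3, 23)) + 68974)/(-137316 + o) = (-176/3 + 68974)/(-137316 - 248523) = (206746/3)/(-385839) = (206746/3)*(-1/385839) = -206746/1157517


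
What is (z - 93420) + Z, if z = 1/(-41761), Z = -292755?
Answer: -16127054176/41761 ≈ -3.8618e+5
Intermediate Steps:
z = -1/41761 ≈ -2.3946e-5
(z - 93420) + Z = (-1/41761 - 93420) - 292755 = -3901312621/41761 - 292755 = -16127054176/41761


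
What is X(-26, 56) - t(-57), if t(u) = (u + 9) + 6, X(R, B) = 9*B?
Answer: 546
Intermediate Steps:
t(u) = 15 + u (t(u) = (9 + u) + 6 = 15 + u)
X(-26, 56) - t(-57) = 9*56 - (15 - 57) = 504 - 1*(-42) = 504 + 42 = 546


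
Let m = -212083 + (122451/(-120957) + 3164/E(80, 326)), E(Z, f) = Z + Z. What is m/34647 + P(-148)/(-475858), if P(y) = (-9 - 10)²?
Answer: -27127959485791953/4431609697787960 ≈ -6.1215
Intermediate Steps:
E(Z, f) = 2*Z
m = -342008719431/1612760 (m = -212083 + (122451/(-120957) + 3164/((2*80))) = -212083 + (122451*(-1/120957) + 3164/160) = -212083 + (-40817/40319 + 3164*(1/160)) = -212083 + (-40817/40319 + 791/40) = -212083 + 30259649/1612760 = -342008719431/1612760 ≈ -2.1206e+5)
P(y) = 361 (P(y) = (-19)² = 361)
m/34647 + P(-148)/(-475858) = -342008719431/1612760/34647 + 361/(-475858) = -342008719431/1612760*1/34647 + 361*(-1/475858) = -114002906477/18625765240 - 361/475858 = -27127959485791953/4431609697787960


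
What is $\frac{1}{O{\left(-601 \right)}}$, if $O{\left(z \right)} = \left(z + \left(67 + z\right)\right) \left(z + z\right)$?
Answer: $\frac{1}{1364270} \approx 7.3299 \cdot 10^{-7}$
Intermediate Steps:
$O{\left(z \right)} = 2 z \left(67 + 2 z\right)$ ($O{\left(z \right)} = \left(67 + 2 z\right) 2 z = 2 z \left(67 + 2 z\right)$)
$\frac{1}{O{\left(-601 \right)}} = \frac{1}{2 \left(-601\right) \left(67 + 2 \left(-601\right)\right)} = \frac{1}{2 \left(-601\right) \left(67 - 1202\right)} = \frac{1}{2 \left(-601\right) \left(-1135\right)} = \frac{1}{1364270}$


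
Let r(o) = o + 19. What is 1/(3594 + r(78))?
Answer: 1/3691 ≈ 0.00027093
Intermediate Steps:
r(o) = 19 + o
1/(3594 + r(78)) = 1/(3594 + (19 + 78)) = 1/(3594 + 97) = 1/3691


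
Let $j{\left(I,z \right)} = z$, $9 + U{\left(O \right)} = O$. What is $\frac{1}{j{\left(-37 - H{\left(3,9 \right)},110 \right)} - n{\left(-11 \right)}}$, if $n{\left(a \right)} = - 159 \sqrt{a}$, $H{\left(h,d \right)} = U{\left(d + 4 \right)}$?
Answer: $\frac{10}{26381} - \frac{159 i \sqrt{11}}{290191} \approx 0.00037906 - 0.0018172 i$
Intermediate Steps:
$U{\left(O \right)} = -9 + O$
$H{\left(h,d \right)} = -5 + d$ ($H{\left(h,d \right)} = -9 + \left(d + 4\right) = -9 + \left(4 + d\right) = -5 + d$)
$\frac{1}{j{\left(-37 - H{\left(3,9 \right)},110 \right)} - n{\left(-11 \right)}} = \frac{1}{110 - - 159 \sqrt{-11}} = \frac{1}{110 - - 159 i \sqrt{11}} = \frac{1}{110 + 159 i \sqrt{11}}$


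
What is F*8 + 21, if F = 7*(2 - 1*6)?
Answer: -203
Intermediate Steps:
F = -28 (F = 7*(2 - 6) = 7*(-4) = -28)
F*8 + 21 = -28*8 + 21 = -224 + 21 = -203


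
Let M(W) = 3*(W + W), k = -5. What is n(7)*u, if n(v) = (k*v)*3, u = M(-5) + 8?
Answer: 2310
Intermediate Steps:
M(W) = 6*W (M(W) = 3*(2*W) = 6*W)
u = -22 (u = 6*(-5) + 8 = -30 + 8 = -22)
n(v) = -15*v (n(v) = -5*v*3 = -15*v)
n(7)*u = -15*7*(-22) = -105*(-22) = 2310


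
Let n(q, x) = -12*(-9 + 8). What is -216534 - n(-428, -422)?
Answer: -216546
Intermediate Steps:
n(q, x) = 12 (n(q, x) = -12*(-1) = 12)
-216534 - n(-428, -422) = -216534 - 1*12 = -216534 - 12 = -216546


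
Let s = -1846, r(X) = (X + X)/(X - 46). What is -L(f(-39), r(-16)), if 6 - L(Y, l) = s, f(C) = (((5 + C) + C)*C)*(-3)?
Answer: -1852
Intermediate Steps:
r(X) = 2*X/(-46 + X) (r(X) = (2*X)/(-46 + X) = 2*X/(-46 + X))
f(C) = -3*C*(5 + 2*C) (f(C) = ((5 + 2*C)*C)*(-3) = (C*(5 + 2*C))*(-3) = -3*C*(5 + 2*C))
L(Y, l) = 1852 (L(Y, l) = 6 - 1*(-1846) = 6 + 1846 = 1852)
-L(f(-39), r(-16)) = -1*1852 = -1852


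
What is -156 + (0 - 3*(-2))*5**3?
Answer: 594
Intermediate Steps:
-156 + (0 - 3*(-2))*5**3 = -156 + (0 + 6)*125 = -156 + 6*125 = -156 + 750 = 594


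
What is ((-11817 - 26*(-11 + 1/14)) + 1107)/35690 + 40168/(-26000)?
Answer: -74579234/40597375 ≈ -1.8370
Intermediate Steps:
((-11817 - 26*(-11 + 1/14)) + 1107)/35690 + 40168/(-26000) = ((-11817 - 26*(-11 + 1/14)) + 1107)*(1/35690) + 40168*(-1/26000) = ((-11817 - 26*(-153/14)) + 1107)*(1/35690) - 5021/3250 = ((-11817 + 1989/7) + 1107)*(1/35690) - 5021/3250 = (-80730/7 + 1107)*(1/35690) - 5021/3250 = -72981/7*1/35690 - 5021/3250 = -72981/249830 - 5021/3250 = -74579234/40597375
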